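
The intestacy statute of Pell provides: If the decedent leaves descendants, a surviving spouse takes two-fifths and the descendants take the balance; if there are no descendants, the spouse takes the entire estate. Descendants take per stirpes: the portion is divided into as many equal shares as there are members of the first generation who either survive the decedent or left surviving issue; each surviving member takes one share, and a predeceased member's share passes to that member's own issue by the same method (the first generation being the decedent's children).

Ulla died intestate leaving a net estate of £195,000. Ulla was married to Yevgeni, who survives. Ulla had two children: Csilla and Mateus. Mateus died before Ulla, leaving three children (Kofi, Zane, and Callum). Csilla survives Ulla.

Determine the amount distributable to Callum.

Yevgeni takes two-fifths of £195,000 = £78,000. The remaining £117,000 passes to the descendants.
The descendants' portion (£117,000) is divided into 2 shares of £58,500: Csilla takes £58,500; Mateus's £58,500 share passes to Mateus's issue.
Mateus's share (£58,500) is divided into 3 shares of £19,500: Kofi, Zane, and Callum each take £19,500.

Callum receives £19,500.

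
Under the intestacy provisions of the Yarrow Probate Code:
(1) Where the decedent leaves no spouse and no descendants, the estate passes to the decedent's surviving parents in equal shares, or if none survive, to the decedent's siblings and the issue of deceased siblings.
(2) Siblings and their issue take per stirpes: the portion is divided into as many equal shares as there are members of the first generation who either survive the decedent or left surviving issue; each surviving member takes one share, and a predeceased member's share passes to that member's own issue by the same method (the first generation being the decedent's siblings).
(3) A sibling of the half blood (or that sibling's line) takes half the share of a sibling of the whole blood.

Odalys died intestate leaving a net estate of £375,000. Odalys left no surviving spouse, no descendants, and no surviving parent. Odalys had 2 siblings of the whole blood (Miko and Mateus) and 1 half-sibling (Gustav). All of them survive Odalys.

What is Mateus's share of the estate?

Mateus receives £150,000.

The entire £375,000 passes to the siblings and their issue.
Counting each half-blood sibling's line as half a unit, there are 5/2 units in £375,000, so one unit is £150,000. Whole-blood lines (Miko and Mateus) take £150,000 each; half-blood lines (Gustav) take £75,000 each.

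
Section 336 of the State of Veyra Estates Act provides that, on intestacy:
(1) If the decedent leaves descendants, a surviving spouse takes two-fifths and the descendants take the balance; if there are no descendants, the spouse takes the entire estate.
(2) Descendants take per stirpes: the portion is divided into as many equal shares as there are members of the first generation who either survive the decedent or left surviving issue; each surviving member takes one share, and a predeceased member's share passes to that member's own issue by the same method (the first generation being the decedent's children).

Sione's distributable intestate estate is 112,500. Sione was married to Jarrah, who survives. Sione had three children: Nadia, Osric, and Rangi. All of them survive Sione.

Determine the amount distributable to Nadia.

Nadia receives 22,500.

Jarrah takes two-fifths of 112,500 = 45,000. The remaining 67,500 passes to the descendants.
The descendants' portion (67,500) is divided into 3 shares of 22,500: Nadia, Osric, and Rangi each take 22,500.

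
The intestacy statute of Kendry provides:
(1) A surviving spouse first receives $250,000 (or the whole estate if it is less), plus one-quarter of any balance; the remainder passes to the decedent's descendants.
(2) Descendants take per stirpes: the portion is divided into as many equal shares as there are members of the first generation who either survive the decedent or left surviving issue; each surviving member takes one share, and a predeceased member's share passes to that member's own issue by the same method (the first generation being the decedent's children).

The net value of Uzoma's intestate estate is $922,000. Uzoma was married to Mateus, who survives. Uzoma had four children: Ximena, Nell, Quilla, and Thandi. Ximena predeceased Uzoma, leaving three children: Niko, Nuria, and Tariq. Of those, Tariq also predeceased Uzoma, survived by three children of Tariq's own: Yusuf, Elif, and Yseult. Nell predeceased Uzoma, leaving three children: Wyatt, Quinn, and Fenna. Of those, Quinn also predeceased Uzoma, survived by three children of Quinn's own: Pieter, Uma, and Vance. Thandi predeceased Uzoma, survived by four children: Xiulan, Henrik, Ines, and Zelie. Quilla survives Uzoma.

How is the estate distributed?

Mateus first takes $250,000, leaving a balance of $672,000. Mateus then takes one-quarter of the balance ($168,000), for a total of $418,000. The remaining $504,000 passes to the descendants.
The descendants' portion ($504,000) is divided into 4 shares of $126,000: Quilla takes $126,000; Ximena's $126,000 share passes to Ximena's issue; Nell's $126,000 share passes to Nell's issue; Thandi's $126,000 share passes to Thandi's issue.
Ximena's share ($126,000) is divided into 3 shares of $42,000: Niko and Nuria each take $42,000; Tariq's $42,000 share passes to Tariq's issue.
Tariq's share ($42,000) is divided into 3 shares of $14,000: Yusuf, Elif, and Yseult each take $14,000.
Nell's share ($126,000) is divided into 3 shares of $42,000: Wyatt and Fenna each take $42,000; Quinn's $42,000 share passes to Quinn's issue.
Quinn's share ($42,000) is divided into 3 shares of $14,000: Pieter, Uma, and Vance each take $14,000.
Thandi's share ($126,000) is divided into 4 shares of $31,500: Xiulan, Henrik, Ines, and Zelie each take $31,500.

Mateus: $418,000; Niko: $42,000; Nuria: $42,000; Yusuf: $14,000; Elif: $14,000; Yseult: $14,000; Wyatt: $42,000; Pieter: $14,000; Uma: $14,000; Vance: $14,000; Fenna: $42,000; Quilla: $126,000; Xiulan: $31,500; Henrik: $31,500; Ines: $31,500; Zelie: $31,500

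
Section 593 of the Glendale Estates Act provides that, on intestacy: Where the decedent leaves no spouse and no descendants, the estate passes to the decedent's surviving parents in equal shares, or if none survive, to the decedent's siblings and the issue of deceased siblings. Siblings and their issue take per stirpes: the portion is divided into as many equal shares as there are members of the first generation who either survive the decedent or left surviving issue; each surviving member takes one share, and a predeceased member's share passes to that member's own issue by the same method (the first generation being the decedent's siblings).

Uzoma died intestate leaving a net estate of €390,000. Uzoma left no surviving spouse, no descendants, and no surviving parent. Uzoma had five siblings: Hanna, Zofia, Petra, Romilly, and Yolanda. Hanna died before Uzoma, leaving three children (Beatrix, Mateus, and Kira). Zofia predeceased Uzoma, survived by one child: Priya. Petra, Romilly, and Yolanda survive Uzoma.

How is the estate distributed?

The entire €390,000 passes to the siblings and their issue.
That amount (€390,000) is divided into 5 shares of €78,000: Petra, Romilly, and Yolanda each take €78,000; Hanna's €78,000 share passes to Hanna's issue; Zofia's €78,000 share passes to Zofia's issue.
Hanna's share (€78,000) is divided into 3 shares of €26,000: Beatrix, Mateus, and Kira each take €26,000.
Zofia's share (€78,000) passes entirely to Priya.

Beatrix: €26,000; Mateus: €26,000; Kira: €26,000; Priya: €78,000; Petra: €78,000; Romilly: €78,000; Yolanda: €78,000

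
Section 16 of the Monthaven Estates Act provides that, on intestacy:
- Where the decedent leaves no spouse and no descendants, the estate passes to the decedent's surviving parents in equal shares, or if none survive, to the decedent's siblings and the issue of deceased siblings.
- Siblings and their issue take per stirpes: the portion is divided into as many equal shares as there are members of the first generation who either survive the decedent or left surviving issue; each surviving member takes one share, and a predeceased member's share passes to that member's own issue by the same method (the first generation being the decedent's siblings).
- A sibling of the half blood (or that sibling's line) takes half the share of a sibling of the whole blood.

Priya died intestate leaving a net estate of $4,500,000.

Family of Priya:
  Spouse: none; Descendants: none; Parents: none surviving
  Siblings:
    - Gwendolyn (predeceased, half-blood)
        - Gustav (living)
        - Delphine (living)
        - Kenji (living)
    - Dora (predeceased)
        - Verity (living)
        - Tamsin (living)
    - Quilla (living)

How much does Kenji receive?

The entire $4,500,000 passes to the siblings and their issue.
Counting each half-blood sibling's line as half a unit, there are 5/2 units in $4,500,000, so one unit is $1,800,000. Whole-blood lines (Dora and Quilla) take $1,800,000 each; half-blood lines (Gwendolyn) take $900,000 each.
Gwendolyn's share ($900,000) is divided into 3 shares of $300,000: Gustav, Delphine, and Kenji each take $300,000.
Dora's share ($1,800,000) is divided into 2 shares of $900,000: Verity and Tamsin each take $900,000.

Kenji receives $300,000.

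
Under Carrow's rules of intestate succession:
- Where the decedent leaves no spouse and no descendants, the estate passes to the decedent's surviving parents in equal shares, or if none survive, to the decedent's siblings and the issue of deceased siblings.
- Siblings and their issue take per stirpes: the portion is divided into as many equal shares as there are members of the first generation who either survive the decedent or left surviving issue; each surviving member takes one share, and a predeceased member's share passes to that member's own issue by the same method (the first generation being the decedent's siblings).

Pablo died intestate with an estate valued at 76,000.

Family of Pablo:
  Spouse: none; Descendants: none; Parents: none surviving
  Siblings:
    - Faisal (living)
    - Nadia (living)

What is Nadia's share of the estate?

The entire 76,000 passes to the siblings and their issue.
That amount (76,000) is divided into 2 shares of 38,000: Faisal and Nadia each take 38,000.

Nadia receives 38,000.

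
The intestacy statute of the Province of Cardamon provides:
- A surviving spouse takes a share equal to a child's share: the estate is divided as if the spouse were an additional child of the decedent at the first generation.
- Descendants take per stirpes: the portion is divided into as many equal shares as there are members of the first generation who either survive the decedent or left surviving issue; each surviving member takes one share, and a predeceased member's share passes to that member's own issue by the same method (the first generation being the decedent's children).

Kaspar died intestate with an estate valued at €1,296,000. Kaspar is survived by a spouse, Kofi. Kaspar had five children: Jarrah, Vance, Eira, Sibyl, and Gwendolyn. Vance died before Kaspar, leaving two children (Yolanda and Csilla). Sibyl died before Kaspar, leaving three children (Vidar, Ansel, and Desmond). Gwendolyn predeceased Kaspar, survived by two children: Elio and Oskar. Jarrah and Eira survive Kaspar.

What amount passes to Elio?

Elio receives €108,000.

The spouse counts as an additional share at the children's level, so there are 6 primary shares of €216,000. Kofi takes one such share (€216,000).
The children's combined portion (€1,080,000) is divided into 5 shares of €216,000: Jarrah and Eira each take €216,000; Vance's €216,000 share passes to Vance's issue; Sibyl's €216,000 share passes to Sibyl's issue; Gwendolyn's €216,000 share passes to Gwendolyn's issue.
Vance's share (€216,000) is divided into 2 shares of €108,000: Yolanda and Csilla each take €108,000.
Sibyl's share (€216,000) is divided into 3 shares of €72,000: Vidar, Ansel, and Desmond each take €72,000.
Gwendolyn's share (€216,000) is divided into 2 shares of €108,000: Elio and Oskar each take €108,000.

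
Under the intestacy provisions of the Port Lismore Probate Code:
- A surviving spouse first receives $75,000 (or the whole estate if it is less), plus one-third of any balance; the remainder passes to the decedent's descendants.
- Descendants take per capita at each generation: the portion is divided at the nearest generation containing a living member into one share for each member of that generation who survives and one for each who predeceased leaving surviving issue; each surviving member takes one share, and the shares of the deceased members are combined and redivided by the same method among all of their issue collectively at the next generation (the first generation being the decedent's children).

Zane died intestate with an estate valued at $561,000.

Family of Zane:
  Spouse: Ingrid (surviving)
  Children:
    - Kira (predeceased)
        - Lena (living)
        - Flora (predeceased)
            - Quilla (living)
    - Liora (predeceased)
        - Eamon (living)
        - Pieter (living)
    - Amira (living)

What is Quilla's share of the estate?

Ingrid first takes $75,000, leaving a balance of $486,000. Ingrid then takes one-third of the balance ($162,000), for a total of $237,000. The remaining $324,000 passes to the descendants.
The descendants' portion ($324,000) is divided at the children's generation into 3 shares of $108,000. Amira takes $108,000. The 2 shares of the deceased (Kira and Liora) are combined into a pool of $216,000.
That pool ($216,000) is divided at the grandchildren's generation into 4 shares of $54,000. Lena, Eamon, and Pieter each take $54,000. The remaining share for the deceased Flora ($54,000) is carried to the next generation.
That pool ($54,000) passes entirely to Quilla, the sole taker at the great-grandchildren's generation.

Quilla receives $54,000.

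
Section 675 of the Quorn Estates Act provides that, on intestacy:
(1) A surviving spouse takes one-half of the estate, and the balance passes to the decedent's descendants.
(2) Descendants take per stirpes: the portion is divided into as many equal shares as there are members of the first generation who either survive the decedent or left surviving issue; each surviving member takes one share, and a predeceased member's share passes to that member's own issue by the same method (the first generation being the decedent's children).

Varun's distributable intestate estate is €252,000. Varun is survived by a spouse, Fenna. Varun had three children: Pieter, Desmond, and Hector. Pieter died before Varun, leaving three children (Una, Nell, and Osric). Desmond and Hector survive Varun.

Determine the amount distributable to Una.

Fenna takes one-half of €252,000 = €126,000. The remaining €126,000 passes to the descendants.
The descendants' portion (€126,000) is divided into 3 shares of €42,000: Desmond and Hector each take €42,000; Pieter's €42,000 share passes to Pieter's issue.
Pieter's share (€42,000) is divided into 3 shares of €14,000: Una, Nell, and Osric each take €14,000.

Una receives €14,000.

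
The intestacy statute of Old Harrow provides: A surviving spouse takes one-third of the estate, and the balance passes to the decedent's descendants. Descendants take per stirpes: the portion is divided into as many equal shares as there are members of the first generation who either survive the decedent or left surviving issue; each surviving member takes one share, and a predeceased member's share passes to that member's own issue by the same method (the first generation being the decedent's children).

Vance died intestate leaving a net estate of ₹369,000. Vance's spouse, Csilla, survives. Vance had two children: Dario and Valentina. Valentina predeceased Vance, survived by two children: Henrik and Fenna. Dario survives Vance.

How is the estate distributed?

Csilla: ₹123,000; Dario: ₹123,000; Henrik: ₹61,500; Fenna: ₹61,500

Csilla takes one-third of ₹369,000 = ₹123,000. The remaining ₹246,000 passes to the descendants.
The descendants' portion (₹246,000) is divided into 2 shares of ₹123,000: Dario takes ₹123,000; Valentina's ₹123,000 share passes to Valentina's issue.
Valentina's share (₹123,000) is divided into 2 shares of ₹61,500: Henrik and Fenna each take ₹61,500.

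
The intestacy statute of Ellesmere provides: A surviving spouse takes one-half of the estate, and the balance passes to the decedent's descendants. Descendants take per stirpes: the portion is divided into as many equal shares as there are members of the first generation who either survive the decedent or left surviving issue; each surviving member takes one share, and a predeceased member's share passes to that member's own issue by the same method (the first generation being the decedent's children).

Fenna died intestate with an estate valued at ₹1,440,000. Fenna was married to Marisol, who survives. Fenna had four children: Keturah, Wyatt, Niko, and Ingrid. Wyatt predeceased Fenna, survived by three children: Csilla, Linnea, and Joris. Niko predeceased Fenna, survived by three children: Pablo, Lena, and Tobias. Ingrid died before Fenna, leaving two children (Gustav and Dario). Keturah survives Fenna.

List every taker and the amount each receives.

Marisol: ₹720,000; Keturah: ₹180,000; Csilla: ₹60,000; Linnea: ₹60,000; Joris: ₹60,000; Pablo: ₹60,000; Lena: ₹60,000; Tobias: ₹60,000; Gustav: ₹90,000; Dario: ₹90,000

Marisol takes one-half of ₹1,440,000 = ₹720,000. The remaining ₹720,000 passes to the descendants.
The descendants' portion (₹720,000) is divided into 4 shares of ₹180,000: Keturah takes ₹180,000; Wyatt's ₹180,000 share passes to Wyatt's issue; Niko's ₹180,000 share passes to Niko's issue; Ingrid's ₹180,000 share passes to Ingrid's issue.
Wyatt's share (₹180,000) is divided into 3 shares of ₹60,000: Csilla, Linnea, and Joris each take ₹60,000.
Niko's share (₹180,000) is divided into 3 shares of ₹60,000: Pablo, Lena, and Tobias each take ₹60,000.
Ingrid's share (₹180,000) is divided into 2 shares of ₹90,000: Gustav and Dario each take ₹90,000.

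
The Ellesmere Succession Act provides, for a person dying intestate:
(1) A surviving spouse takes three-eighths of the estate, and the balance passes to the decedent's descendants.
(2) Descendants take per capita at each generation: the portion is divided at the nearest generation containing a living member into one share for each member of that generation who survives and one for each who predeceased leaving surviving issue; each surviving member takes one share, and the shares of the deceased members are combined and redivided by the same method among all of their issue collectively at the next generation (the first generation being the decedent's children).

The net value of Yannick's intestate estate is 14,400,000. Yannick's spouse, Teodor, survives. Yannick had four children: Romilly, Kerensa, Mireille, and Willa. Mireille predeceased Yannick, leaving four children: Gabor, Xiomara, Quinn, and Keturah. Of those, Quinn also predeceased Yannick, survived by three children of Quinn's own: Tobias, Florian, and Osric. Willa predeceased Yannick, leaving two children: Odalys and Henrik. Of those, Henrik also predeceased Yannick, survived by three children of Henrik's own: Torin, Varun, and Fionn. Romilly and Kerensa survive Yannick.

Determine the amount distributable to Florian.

Teodor takes three-eighths of 14,400,000 = 5,400,000. The remaining 9,000,000 passes to the descendants.
The descendants' portion (9,000,000) is divided at the children's generation into 4 shares of 2,250,000. Romilly and Kerensa each take 2,250,000. The 2 shares of the deceased (Mireille and Willa) are combined into a pool of 4,500,000.
That pool (4,500,000) is divided at the grandchildren's generation into 6 shares of 750,000. Gabor, Xiomara, Keturah, and Odalys each take 750,000. The 2 shares of the deceased (Quinn and Henrik) are combined into a pool of 1,500,000.
That pool (1,500,000) is divided at the great-grandchildren's generation equally among Tobias, Florian, Osric, Torin, Varun, and Fionn: 250,000 each.

Florian receives 250,000.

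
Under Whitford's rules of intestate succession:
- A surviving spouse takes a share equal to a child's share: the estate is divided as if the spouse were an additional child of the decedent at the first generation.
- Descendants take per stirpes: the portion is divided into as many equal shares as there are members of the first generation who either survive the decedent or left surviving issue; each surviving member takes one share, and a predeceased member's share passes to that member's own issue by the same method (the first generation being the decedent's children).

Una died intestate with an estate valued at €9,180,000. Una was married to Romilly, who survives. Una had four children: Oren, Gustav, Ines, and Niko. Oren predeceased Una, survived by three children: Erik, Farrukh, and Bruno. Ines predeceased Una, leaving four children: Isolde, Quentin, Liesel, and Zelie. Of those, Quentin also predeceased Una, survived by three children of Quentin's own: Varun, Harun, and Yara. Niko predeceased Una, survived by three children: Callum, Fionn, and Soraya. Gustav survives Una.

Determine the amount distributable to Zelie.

The spouse counts as an additional share at the children's level, so there are 5 primary shares of €1,836,000. Romilly takes one such share (€1,836,000).
The children's combined portion (€7,344,000) is divided into 4 shares of €1,836,000: Gustav takes €1,836,000; Oren's €1,836,000 share passes to Oren's issue; Ines's €1,836,000 share passes to Ines's issue; Niko's €1,836,000 share passes to Niko's issue.
Oren's share (€1,836,000) is divided into 3 shares of €612,000: Erik, Farrukh, and Bruno each take €612,000.
Ines's share (€1,836,000) is divided into 4 shares of €459,000: Isolde, Liesel, and Zelie each take €459,000; Quentin's €459,000 share passes to Quentin's issue.
Quentin's share (€459,000) is divided into 3 shares of €153,000: Varun, Harun, and Yara each take €153,000.
Niko's share (€1,836,000) is divided into 3 shares of €612,000: Callum, Fionn, and Soraya each take €612,000.

Zelie receives €459,000.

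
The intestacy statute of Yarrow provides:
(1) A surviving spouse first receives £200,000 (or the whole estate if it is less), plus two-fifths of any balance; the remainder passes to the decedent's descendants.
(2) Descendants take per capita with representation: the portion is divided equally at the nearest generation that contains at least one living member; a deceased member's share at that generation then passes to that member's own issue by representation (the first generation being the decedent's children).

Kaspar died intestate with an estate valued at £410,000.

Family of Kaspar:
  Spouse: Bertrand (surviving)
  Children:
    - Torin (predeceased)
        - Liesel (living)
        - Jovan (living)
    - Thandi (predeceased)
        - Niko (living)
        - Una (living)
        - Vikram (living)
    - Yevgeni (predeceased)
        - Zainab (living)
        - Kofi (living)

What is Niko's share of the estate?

Niko receives £18,000.

Bertrand first takes £200,000, leaving a balance of £210,000. Bertrand then takes two-fifths of the balance (£84,000), for a total of £284,000. The remaining £126,000 passes to the descendants.
No child survives, so the initial division is made at the grandchildren's generation.
The descendants' portion (£126,000) is divided into 7 shares of £18,000: Liesel, Jovan, Niko, Una, Vikram, Zainab, and Kofi each take £18,000.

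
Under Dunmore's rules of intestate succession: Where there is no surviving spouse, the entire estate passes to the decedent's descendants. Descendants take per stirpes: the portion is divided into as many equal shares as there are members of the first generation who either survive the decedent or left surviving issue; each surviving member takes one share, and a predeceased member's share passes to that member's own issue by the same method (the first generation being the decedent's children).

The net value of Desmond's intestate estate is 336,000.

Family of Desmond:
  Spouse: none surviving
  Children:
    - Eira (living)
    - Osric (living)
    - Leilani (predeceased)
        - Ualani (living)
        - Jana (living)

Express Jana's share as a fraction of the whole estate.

Jana receives 1/6 of the estate.

The entire 336,000 passes to the descendants.
That amount (336,000) is divided into 3 shares of 112,000: Eira and Osric each take 112,000; Leilani's 112,000 share passes to Leilani's issue.
Leilani's share (112,000) is divided into 2 shares of 56,000: Ualani and Jana each take 56,000.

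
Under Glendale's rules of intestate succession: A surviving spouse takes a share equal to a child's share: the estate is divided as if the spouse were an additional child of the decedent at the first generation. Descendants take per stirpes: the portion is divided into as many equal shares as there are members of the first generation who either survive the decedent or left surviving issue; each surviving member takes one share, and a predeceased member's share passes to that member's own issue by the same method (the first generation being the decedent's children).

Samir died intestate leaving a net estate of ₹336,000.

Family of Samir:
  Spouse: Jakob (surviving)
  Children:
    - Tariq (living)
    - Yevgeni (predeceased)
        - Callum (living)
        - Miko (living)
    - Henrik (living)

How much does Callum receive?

The spouse counts as an additional share at the children's level, so there are 4 primary shares of ₹84,000. Jakob takes one such share (₹84,000).
The children's combined portion (₹252,000) is divided into 3 shares of ₹84,000: Tariq and Henrik each take ₹84,000; Yevgeni's ₹84,000 share passes to Yevgeni's issue.
Yevgeni's share (₹84,000) is divided into 2 shares of ₹42,000: Callum and Miko each take ₹42,000.

Callum receives ₹42,000.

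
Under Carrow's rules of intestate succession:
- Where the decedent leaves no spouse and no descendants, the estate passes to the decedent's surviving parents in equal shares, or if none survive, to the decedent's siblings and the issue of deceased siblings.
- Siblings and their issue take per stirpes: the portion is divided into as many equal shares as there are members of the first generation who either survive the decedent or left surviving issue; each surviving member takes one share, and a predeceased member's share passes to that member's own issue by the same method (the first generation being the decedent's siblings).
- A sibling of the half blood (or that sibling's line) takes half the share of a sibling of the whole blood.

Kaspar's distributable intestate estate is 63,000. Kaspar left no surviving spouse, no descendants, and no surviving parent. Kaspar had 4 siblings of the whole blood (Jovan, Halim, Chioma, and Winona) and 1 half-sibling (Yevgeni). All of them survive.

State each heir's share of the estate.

Jovan: 14,000; Halim: 14,000; Chioma: 14,000; Winona: 14,000; Yevgeni: 7,000

The entire 63,000 passes to the siblings and their issue.
Counting each half-blood sibling's line as half a unit, there are 9/2 units in 63,000, so one unit is 14,000. Whole-blood lines (Jovan, Halim, Chioma, and Winona) take 14,000 each; half-blood lines (Yevgeni) take 7,000 each.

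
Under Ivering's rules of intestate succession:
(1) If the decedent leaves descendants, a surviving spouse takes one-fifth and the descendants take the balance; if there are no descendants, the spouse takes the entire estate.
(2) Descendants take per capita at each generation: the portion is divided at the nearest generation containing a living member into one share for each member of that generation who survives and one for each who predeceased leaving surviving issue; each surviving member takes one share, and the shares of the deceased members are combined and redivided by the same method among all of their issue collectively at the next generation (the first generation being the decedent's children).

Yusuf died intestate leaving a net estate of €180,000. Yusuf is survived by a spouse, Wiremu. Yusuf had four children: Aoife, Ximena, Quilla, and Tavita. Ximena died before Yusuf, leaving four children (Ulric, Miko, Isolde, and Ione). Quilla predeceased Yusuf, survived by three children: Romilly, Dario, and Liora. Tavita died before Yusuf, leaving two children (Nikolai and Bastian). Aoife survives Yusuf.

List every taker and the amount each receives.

Wiremu takes one-fifth of €180,000 = €36,000. The remaining €144,000 passes to the descendants.
The descendants' portion (€144,000) is divided at the children's generation into 4 shares of €36,000. Aoife takes €36,000. The 3 shares of the deceased (Ximena, Quilla, and Tavita) are combined into a pool of €108,000.
That pool (€108,000) is divided at the grandchildren's generation equally among Ulric, Miko, Isolde, Ione, Romilly, Dario, Liora, Nikolai, and Bastian: €12,000 each.

Wiremu: €36,000; Aoife: €36,000; Ulric: €12,000; Miko: €12,000; Isolde: €12,000; Ione: €12,000; Romilly: €12,000; Dario: €12,000; Liora: €12,000; Nikolai: €12,000; Bastian: €12,000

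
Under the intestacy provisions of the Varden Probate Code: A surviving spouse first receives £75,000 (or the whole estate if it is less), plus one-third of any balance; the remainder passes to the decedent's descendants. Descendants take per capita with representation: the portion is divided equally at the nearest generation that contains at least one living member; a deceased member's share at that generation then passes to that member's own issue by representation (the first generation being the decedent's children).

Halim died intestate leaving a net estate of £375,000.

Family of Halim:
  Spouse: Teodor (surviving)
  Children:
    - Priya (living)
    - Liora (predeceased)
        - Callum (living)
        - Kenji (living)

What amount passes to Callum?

Callum receives £50,000.

Teodor first takes £75,000, leaving a balance of £300,000. Teodor then takes one-third of the balance (£100,000), for a total of £175,000. The remaining £200,000 passes to the descendants.
The descendants' portion (£200,000) is divided into 2 shares of £100,000: Priya takes £100,000; Liora's £100,000 share passes to Liora's issue.
Liora's share (£100,000) is divided into 2 shares of £50,000: Callum and Kenji each take £50,000.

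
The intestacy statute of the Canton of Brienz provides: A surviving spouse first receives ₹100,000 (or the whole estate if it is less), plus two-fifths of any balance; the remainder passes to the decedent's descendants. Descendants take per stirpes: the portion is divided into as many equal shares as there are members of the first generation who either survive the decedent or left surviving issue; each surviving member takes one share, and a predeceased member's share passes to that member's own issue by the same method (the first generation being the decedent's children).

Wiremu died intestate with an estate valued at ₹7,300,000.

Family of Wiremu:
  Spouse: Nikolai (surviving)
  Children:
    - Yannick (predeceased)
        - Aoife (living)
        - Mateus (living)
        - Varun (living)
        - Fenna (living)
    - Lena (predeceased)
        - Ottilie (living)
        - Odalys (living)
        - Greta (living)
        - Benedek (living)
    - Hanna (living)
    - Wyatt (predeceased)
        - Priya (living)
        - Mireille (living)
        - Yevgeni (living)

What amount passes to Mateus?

Nikolai first takes ₹100,000, leaving a balance of ₹7,200,000. Nikolai then takes two-fifths of the balance (₹2,880,000), for a total of ₹2,980,000. The remaining ₹4,320,000 passes to the descendants.
The descendants' portion (₹4,320,000) is divided into 4 shares of ₹1,080,000: Hanna takes ₹1,080,000; Yannick's ₹1,080,000 share passes to Yannick's issue; Lena's ₹1,080,000 share passes to Lena's issue; Wyatt's ₹1,080,000 share passes to Wyatt's issue.
Yannick's share (₹1,080,000) is divided into 4 shares of ₹270,000: Aoife, Mateus, Varun, and Fenna each take ₹270,000.
Lena's share (₹1,080,000) is divided into 4 shares of ₹270,000: Ottilie, Odalys, Greta, and Benedek each take ₹270,000.
Wyatt's share (₹1,080,000) is divided into 3 shares of ₹360,000: Priya, Mireille, and Yevgeni each take ₹360,000.

Mateus receives ₹270,000.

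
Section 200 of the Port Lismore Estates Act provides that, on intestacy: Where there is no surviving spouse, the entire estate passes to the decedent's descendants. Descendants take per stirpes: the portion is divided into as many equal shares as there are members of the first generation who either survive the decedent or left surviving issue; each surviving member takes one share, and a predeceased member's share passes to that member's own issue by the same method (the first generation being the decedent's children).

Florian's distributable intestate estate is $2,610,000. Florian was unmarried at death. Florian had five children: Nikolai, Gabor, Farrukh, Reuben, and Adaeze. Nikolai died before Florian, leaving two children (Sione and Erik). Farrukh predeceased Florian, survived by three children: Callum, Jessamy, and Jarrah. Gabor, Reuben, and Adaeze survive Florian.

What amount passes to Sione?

Sione receives $261,000.

The entire $2,610,000 passes to the descendants.
That amount ($2,610,000) is divided into 5 shares of $522,000: Gabor, Reuben, and Adaeze each take $522,000; Nikolai's $522,000 share passes to Nikolai's issue; Farrukh's $522,000 share passes to Farrukh's issue.
Nikolai's share ($522,000) is divided into 2 shares of $261,000: Sione and Erik each take $261,000.
Farrukh's share ($522,000) is divided into 3 shares of $174,000: Callum, Jessamy, and Jarrah each take $174,000.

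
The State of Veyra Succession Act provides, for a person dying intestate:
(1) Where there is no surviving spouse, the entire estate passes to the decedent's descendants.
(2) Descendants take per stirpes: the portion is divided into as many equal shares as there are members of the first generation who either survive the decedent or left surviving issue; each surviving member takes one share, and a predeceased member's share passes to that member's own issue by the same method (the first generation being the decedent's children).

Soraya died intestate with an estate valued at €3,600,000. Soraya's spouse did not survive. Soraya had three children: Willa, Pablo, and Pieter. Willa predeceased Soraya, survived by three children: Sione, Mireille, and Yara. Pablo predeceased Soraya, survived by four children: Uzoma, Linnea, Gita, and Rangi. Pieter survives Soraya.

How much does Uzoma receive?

The entire €3,600,000 passes to the descendants.
That amount (€3,600,000) is divided into 3 shares of €1,200,000: Pieter takes €1,200,000; Willa's €1,200,000 share passes to Willa's issue; Pablo's €1,200,000 share passes to Pablo's issue.
Willa's share (€1,200,000) is divided into 3 shares of €400,000: Sione, Mireille, and Yara each take €400,000.
Pablo's share (€1,200,000) is divided into 4 shares of €300,000: Uzoma, Linnea, Gita, and Rangi each take €300,000.

Uzoma receives €300,000.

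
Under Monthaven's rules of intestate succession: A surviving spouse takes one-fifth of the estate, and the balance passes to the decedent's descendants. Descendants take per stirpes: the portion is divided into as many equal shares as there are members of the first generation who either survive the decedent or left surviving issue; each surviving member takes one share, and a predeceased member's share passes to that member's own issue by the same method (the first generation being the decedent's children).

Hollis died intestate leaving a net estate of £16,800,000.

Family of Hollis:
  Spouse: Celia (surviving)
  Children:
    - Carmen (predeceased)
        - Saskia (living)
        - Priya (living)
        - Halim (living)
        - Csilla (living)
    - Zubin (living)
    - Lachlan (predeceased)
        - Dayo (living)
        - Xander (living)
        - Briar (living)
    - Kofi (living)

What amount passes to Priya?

Priya receives £840,000.

Celia takes one-fifth of £16,800,000 = £3,360,000. The remaining £13,440,000 passes to the descendants.
The descendants' portion (£13,440,000) is divided into 4 shares of £3,360,000: Zubin and Kofi each take £3,360,000; Carmen's £3,360,000 share passes to Carmen's issue; Lachlan's £3,360,000 share passes to Lachlan's issue.
Carmen's share (£3,360,000) is divided into 4 shares of £840,000: Saskia, Priya, Halim, and Csilla each take £840,000.
Lachlan's share (£3,360,000) is divided into 3 shares of £1,120,000: Dayo, Xander, and Briar each take £1,120,000.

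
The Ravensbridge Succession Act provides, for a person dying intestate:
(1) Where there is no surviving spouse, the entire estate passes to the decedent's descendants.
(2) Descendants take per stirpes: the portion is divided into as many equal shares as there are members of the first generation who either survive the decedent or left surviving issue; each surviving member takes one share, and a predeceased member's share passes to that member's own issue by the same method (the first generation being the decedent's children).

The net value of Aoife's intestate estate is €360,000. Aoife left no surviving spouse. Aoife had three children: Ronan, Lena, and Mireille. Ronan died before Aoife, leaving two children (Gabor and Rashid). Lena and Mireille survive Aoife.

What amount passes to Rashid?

The entire €360,000 passes to the descendants.
That amount (€360,000) is divided into 3 shares of €120,000: Lena and Mireille each take €120,000; Ronan's €120,000 share passes to Ronan's issue.
Ronan's share (€120,000) is divided into 2 shares of €60,000: Gabor and Rashid each take €60,000.

Rashid receives €60,000.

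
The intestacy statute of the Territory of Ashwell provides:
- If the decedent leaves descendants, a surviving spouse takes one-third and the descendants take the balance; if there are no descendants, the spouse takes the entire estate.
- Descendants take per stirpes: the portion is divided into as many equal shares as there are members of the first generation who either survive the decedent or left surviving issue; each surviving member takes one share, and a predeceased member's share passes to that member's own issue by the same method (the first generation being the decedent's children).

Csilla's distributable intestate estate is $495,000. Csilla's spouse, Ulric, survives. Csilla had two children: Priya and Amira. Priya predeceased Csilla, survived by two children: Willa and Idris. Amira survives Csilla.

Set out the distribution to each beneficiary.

Ulric: $165,000; Willa: $82,500; Idris: $82,500; Amira: $165,000

Ulric takes one-third of $495,000 = $165,000. The remaining $330,000 passes to the descendants.
The descendants' portion ($330,000) is divided into 2 shares of $165,000: Amira takes $165,000; Priya's $165,000 share passes to Priya's issue.
Priya's share ($165,000) is divided into 2 shares of $82,500: Willa and Idris each take $82,500.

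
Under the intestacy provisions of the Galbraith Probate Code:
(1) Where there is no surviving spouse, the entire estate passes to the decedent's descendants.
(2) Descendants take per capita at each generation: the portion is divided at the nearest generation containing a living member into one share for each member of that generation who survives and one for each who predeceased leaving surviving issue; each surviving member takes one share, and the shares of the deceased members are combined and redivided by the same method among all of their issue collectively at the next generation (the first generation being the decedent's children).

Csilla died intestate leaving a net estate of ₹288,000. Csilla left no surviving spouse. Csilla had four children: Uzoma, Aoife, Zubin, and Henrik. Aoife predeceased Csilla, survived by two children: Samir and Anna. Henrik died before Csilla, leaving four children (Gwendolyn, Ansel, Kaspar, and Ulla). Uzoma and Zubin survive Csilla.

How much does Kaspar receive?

The entire ₹288,000 passes to the descendants.
That amount (₹288,000) is divided at the children's generation into 4 shares of ₹72,000. Uzoma and Zubin each take ₹72,000. The 2 shares of the deceased (Aoife and Henrik) are combined into a pool of ₹144,000.
That pool (₹144,000) is divided at the grandchildren's generation equally among Samir, Anna, Gwendolyn, Ansel, Kaspar, and Ulla: ₹24,000 each.

Kaspar receives ₹24,000.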